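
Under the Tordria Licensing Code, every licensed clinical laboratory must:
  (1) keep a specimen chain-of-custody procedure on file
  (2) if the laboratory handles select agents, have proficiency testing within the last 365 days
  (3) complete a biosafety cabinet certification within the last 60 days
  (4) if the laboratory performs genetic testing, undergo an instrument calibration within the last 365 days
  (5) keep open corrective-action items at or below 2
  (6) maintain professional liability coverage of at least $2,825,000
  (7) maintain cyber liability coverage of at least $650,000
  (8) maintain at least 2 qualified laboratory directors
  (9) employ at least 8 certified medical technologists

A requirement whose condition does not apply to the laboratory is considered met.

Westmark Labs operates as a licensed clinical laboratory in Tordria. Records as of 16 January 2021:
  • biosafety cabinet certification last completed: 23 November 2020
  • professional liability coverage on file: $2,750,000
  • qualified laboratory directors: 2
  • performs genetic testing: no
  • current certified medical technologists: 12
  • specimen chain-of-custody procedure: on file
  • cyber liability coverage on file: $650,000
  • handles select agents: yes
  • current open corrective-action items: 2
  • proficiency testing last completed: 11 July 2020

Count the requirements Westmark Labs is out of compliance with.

1

1. specimen chain-of-custody procedure present → met
2. condition 'handles select agents' holds; proficiency testing 189 days ago vs limit 365 → met
3. biosafety cabinet certification 54 days ago vs limit 60 → met
4. condition 'performs genetic testing' does not hold → requirement n/a → met
5. open corrective-action items 2 ≤ 2 → met
6. professional liability coverage $2,750,000 < $2,825,000 → not met
7. cyber liability coverage $650,000 ≥ $650,000 → met
8. qualified laboratory directors 2 ≥ 2 → met
9. certified medical technologists 12 ≥ 8 → met
Not met: 1 of 9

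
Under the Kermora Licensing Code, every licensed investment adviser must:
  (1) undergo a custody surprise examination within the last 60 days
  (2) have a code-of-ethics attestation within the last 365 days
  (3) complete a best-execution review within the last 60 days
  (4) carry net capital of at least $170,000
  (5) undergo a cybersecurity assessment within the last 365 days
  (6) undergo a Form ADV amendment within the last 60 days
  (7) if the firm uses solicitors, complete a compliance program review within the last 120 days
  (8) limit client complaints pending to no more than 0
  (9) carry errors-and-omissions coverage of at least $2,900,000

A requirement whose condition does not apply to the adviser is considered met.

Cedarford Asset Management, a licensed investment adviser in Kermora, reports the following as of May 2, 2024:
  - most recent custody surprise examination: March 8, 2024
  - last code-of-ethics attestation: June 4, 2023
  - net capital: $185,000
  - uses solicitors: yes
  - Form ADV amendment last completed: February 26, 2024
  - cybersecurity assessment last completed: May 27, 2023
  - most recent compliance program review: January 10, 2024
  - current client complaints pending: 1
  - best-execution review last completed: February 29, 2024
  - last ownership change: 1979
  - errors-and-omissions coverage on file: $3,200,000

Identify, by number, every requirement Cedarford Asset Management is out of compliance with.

1. custody surprise examination 55 days ago vs limit 60 → met
2. code-of-ethics attestation 333 days ago vs limit 365 → met
3. best-execution review 63 days ago vs limit 60 → not met
4. net capital $185,000 ≥ $170,000 → met
5. cybersecurity assessment 341 days ago vs limit 365 → met
6. Form ADV amendment 66 days ago vs limit 60 → not met
7. condition 'uses solicitors' holds; compliance program review 113 days ago vs limit 120 → met
8. client complaints pending 1 > 0 → not met
9. errors-and-omissions coverage $3,200,000 ≥ $2,900,000 → met
Not met: 3, 6, 8

3, 6, 8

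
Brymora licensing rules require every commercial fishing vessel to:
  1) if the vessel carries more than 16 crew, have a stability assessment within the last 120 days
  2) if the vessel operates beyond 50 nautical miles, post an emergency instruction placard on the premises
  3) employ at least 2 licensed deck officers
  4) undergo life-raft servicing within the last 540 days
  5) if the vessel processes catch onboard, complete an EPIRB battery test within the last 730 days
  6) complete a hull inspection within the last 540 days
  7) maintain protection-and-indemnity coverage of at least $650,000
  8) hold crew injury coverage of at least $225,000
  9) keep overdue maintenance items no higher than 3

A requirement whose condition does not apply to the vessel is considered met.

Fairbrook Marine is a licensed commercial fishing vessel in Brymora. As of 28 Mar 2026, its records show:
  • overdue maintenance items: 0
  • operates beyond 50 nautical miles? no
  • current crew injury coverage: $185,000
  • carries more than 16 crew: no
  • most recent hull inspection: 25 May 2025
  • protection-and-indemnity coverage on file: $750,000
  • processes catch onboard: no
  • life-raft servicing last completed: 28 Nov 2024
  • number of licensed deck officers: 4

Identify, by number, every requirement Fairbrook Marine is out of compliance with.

1. condition 'carries more than 16 crew' does not hold → requirement n/a → met
2. condition 'operates beyond 50 nautical miles' does not hold → requirement n/a → met
3. licensed deck officers 4 ≥ 2 → met
4. life-raft servicing 485 days ago vs limit 540 → met
5. condition 'processes catch onboard' does not hold → requirement n/a → met
6. hull inspection 307 days ago vs limit 540 → met
7. protection-and-indemnity coverage $750,000 ≥ $650,000 → met
8. crew injury coverage $185,000 < $225,000 → not met
9. overdue maintenance items 0 ≤ 3 → met
Not met: 8

8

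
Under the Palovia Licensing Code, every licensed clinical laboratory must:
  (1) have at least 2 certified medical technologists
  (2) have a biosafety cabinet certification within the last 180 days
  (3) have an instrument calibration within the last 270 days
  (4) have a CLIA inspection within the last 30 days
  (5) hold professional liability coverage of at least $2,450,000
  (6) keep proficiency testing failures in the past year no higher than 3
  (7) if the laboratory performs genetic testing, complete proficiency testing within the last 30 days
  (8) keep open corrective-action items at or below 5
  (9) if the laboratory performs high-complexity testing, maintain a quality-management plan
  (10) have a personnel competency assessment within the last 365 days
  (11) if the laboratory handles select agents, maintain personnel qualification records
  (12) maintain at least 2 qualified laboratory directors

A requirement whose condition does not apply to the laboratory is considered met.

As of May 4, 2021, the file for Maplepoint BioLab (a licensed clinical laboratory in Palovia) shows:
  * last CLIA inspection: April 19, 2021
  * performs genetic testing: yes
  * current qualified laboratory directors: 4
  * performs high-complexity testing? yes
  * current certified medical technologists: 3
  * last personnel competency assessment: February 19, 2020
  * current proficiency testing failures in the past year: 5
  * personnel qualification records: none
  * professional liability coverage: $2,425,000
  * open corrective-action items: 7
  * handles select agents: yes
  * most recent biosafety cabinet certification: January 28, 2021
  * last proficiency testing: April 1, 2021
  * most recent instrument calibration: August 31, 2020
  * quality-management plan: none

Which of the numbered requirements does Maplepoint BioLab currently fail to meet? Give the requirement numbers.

5, 6, 7, 8, 9, 10, 11

1. certified medical technologists 3 ≥ 2 → met
2. biosafety cabinet certification 96 days ago vs limit 180 → met
3. instrument calibration 246 days ago vs limit 270 → met
4. CLIA inspection 15 days ago vs limit 30 → met
5. professional liability coverage $2,425,000 < $2,450,000 → not met
6. proficiency testing failures in the past year 5 > 3 → not met
7. condition 'performs genetic testing' holds; proficiency testing 33 days ago vs limit 30 → not met
8. open corrective-action items 7 > 5 → not met
9. condition 'performs high-complexity testing' holds; quality-management plan absent → not met
10. personnel competency assessment 440 days ago vs limit 365 → not met
11. condition 'handles select agents' holds; personnel qualification records absent → not met
12. qualified laboratory directors 4 ≥ 2 → met
Not met: 5, 6, 7, 8, 9, 10, 11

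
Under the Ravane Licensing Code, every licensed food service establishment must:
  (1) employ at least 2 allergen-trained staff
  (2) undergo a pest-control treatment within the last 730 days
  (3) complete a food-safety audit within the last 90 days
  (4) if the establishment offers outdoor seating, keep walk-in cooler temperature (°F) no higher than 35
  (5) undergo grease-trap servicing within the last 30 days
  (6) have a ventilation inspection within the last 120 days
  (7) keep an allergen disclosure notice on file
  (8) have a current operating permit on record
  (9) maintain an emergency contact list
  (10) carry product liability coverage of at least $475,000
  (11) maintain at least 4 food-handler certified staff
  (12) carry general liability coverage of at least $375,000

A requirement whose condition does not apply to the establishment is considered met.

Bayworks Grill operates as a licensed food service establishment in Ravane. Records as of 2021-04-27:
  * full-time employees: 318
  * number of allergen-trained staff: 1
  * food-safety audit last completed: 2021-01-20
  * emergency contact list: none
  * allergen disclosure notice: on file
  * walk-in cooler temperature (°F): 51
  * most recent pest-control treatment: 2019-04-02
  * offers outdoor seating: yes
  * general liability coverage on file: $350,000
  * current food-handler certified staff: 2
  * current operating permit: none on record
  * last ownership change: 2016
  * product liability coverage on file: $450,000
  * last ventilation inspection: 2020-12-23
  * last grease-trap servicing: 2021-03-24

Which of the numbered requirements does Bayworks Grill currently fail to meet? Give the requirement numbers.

1. allergen-trained staff 1 < 2 → not met
2. pest-control treatment 756 days ago vs limit 730 → not met
3. food-safety audit 97 days ago vs limit 90 → not met
4. condition 'offers outdoor seating' holds; walk-in cooler temperature (°F) 51 > 35 → not met
5. grease-trap servicing 34 days ago vs limit 30 → not met
6. ventilation inspection 125 days ago vs limit 120 → not met
7. allergen disclosure notice present → met
8. current operating permit absent → not met
9. emergency contact list absent → not met
10. product liability coverage $450,000 < $475,000 → not met
11. food-handler certified staff 2 < 4 → not met
12. general liability coverage $350,000 < $375,000 → not met
Not met: 1, 2, 3, 4, 5, 6, 8, 9, 10, 11, 12

1, 2, 3, 4, 5, 6, 8, 9, 10, 11, 12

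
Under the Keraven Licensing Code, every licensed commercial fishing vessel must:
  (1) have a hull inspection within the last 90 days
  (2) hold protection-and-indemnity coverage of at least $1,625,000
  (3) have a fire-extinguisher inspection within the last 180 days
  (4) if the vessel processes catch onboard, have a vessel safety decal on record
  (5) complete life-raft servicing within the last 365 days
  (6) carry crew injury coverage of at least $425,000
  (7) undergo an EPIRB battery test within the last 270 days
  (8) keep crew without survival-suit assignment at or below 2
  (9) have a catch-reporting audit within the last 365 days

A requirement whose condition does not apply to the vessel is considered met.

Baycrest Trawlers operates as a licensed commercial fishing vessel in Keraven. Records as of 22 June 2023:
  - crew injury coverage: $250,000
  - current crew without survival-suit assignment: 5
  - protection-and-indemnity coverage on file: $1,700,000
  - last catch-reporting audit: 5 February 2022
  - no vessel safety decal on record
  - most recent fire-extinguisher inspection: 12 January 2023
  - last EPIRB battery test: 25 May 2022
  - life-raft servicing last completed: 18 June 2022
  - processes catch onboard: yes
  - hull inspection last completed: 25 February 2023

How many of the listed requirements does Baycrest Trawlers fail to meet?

7

1. hull inspection 117 days ago vs limit 90 → not met
2. protection-and-indemnity coverage $1,700,000 ≥ $1,625,000 → met
3. fire-extinguisher inspection 161 days ago vs limit 180 → met
4. condition 'processes catch onboard' holds; vessel safety decal absent → not met
5. life-raft servicing 369 days ago vs limit 365 → not met
6. crew injury coverage $250,000 < $425,000 → not met
7. EPIRB battery test 393 days ago vs limit 270 → not met
8. crew without survival-suit assignment 5 > 2 → not met
9. catch-reporting audit 502 days ago vs limit 365 → not met
Not met: 7 of 9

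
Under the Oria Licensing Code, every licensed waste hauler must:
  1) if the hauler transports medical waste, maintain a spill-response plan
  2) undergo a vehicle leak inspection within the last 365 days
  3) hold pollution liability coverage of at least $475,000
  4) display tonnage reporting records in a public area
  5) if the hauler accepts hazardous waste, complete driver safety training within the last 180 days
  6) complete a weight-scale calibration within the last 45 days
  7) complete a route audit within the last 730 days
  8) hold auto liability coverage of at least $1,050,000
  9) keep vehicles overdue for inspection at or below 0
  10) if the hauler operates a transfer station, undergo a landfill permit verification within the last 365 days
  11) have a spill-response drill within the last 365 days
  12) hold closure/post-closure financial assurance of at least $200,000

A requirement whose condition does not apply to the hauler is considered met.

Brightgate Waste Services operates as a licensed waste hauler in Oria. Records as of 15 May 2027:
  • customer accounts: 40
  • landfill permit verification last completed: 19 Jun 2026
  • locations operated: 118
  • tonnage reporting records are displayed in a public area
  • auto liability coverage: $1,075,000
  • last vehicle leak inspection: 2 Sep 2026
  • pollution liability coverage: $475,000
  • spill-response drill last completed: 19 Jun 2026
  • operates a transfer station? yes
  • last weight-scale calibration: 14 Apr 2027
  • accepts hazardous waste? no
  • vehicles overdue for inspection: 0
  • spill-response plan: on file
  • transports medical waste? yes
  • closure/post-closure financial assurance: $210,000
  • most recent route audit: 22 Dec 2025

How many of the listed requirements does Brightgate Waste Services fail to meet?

1. condition 'transports medical waste' holds; spill-response plan present → met
2. vehicle leak inspection 255 days ago vs limit 365 → met
3. pollution liability coverage $475,000 ≥ $475,000 → met
4. tonnage reporting records present → met
5. condition 'accepts hazardous waste' does not hold → requirement n/a → met
6. weight-scale calibration 31 days ago vs limit 45 → met
7. route audit 509 days ago vs limit 730 → met
8. auto liability coverage $1,075,000 ≥ $1,050,000 → met
9. vehicles overdue for inspection 0 ≤ 0 → met
10. condition 'operates a transfer station' holds; landfill permit verification 330 days ago vs limit 365 → met
11. spill-response drill 330 days ago vs limit 365 → met
12. closure/post-closure financial assurance $210,000 ≥ $200,000 → met
Not met: 0 of 12

0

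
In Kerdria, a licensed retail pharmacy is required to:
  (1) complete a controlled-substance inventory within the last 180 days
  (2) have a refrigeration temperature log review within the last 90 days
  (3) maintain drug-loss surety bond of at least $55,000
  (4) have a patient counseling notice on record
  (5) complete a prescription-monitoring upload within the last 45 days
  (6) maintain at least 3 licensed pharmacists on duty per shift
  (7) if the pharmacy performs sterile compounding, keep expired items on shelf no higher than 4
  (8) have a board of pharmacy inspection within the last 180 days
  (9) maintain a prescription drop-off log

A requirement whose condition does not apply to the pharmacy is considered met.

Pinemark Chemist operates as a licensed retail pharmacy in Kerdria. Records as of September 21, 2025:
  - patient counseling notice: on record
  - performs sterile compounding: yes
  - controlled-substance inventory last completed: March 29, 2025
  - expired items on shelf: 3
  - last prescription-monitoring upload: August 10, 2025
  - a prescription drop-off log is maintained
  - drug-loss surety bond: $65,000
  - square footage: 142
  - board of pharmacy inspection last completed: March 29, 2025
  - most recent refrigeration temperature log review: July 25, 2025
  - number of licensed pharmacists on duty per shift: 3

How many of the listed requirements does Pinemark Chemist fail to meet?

1. controlled-substance inventory 176 days ago vs limit 180 → met
2. refrigeration temperature log review 58 days ago vs limit 90 → met
3. drug-loss surety bond $65,000 ≥ $55,000 → met
4. patient counseling notice present → met
5. prescription-monitoring upload 42 days ago vs limit 45 → met
6. licensed pharmacists on duty per shift 3 ≥ 3 → met
7. condition 'performs sterile compounding' holds; expired items on shelf 3 ≤ 4 → met
8. board of pharmacy inspection 176 days ago vs limit 180 → met
9. prescription drop-off log present → met
Not met: 0 of 9

0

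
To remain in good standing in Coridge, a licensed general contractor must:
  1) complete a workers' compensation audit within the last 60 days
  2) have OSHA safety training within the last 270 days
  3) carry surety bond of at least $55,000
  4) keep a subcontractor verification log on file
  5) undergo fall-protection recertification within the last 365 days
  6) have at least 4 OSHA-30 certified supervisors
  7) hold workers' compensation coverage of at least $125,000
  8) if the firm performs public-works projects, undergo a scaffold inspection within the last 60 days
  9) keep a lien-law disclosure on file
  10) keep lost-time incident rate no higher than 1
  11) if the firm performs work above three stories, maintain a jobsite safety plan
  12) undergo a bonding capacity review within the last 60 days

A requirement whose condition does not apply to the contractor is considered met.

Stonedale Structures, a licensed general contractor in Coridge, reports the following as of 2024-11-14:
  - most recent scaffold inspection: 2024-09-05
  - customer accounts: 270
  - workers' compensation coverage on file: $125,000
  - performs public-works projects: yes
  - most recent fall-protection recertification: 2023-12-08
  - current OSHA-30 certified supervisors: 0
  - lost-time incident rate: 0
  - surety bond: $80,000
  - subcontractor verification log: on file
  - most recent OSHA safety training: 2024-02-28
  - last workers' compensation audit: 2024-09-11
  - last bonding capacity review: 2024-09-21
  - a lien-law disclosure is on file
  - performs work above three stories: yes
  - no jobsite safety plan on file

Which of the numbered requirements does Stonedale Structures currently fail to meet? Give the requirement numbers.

1, 6, 8, 11

1. workers' compensation audit 64 days ago vs limit 60 → not met
2. OSHA safety training 260 days ago vs limit 270 → met
3. surety bond $80,000 ≥ $55,000 → met
4. subcontractor verification log present → met
5. fall-protection recertification 342 days ago vs limit 365 → met
6. OSHA-30 certified supervisors 0 < 4 → not met
7. workers' compensation coverage $125,000 ≥ $125,000 → met
8. condition 'performs public-works projects' holds; scaffold inspection 70 days ago vs limit 60 → not met
9. lien-law disclosure present → met
10. lost-time incident rate 0 ≤ 1 → met
11. condition 'performs work above three stories' holds; jobsite safety plan absent → not met
12. bonding capacity review 54 days ago vs limit 60 → met
Not met: 1, 6, 8, 11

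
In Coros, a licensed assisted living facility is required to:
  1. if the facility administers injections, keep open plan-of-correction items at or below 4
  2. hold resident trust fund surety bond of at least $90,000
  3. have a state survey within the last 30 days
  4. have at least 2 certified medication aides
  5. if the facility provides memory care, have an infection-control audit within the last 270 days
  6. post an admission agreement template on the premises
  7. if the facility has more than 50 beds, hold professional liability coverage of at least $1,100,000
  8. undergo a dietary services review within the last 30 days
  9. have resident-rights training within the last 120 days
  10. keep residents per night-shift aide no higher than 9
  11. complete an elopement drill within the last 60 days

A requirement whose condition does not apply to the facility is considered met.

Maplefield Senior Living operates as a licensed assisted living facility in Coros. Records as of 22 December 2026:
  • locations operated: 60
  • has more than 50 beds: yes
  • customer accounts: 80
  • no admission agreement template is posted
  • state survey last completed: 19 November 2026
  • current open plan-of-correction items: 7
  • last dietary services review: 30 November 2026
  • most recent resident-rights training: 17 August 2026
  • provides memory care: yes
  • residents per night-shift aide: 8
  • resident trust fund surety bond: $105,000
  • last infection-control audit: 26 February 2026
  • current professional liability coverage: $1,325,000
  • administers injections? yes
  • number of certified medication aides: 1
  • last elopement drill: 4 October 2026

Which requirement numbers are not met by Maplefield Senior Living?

1, 3, 4, 5, 6, 9, 11

1. condition 'administers injections' holds; open plan-of-correction items 7 > 4 → not met
2. resident trust fund surety bond $105,000 ≥ $90,000 → met
3. state survey 33 days ago vs limit 30 → not met
4. certified medication aides 1 < 2 → not met
5. condition 'provides memory care' holds; infection-control audit 299 days ago vs limit 270 → not met
6. admission agreement template absent → not met
7. condition 'has more than 50 beds' holds; professional liability coverage $1,325,000 ≥ $1,100,000 → met
8. dietary services review 22 days ago vs limit 30 → met
9. resident-rights training 127 days ago vs limit 120 → not met
10. residents per night-shift aide 8 ≤ 9 → met
11. elopement drill 79 days ago vs limit 60 → not met
Not met: 1, 3, 4, 5, 6, 9, 11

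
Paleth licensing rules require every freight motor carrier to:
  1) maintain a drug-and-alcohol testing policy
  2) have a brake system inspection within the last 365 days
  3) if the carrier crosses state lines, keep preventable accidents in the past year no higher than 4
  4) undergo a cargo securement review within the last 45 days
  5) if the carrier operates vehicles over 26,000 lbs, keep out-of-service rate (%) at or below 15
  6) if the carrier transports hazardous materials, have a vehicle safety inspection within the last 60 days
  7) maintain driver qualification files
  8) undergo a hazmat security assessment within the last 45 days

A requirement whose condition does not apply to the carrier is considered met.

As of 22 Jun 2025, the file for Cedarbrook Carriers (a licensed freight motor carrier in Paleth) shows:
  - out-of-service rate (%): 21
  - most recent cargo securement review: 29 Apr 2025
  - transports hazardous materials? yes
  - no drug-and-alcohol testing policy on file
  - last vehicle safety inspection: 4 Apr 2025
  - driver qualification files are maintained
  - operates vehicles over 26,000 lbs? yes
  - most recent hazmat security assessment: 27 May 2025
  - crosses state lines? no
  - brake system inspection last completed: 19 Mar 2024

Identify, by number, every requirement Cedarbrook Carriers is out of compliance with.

1. drug-and-alcohol testing policy absent → not met
2. brake system inspection 460 days ago vs limit 365 → not met
3. condition 'crosses state lines' does not hold → requirement n/a → met
4. cargo securement review 54 days ago vs limit 45 → not met
5. condition 'operates vehicles over 26,000 lbs' holds; out-of-service rate (%) 21 > 15 → not met
6. condition 'transports hazardous materials' holds; vehicle safety inspection 79 days ago vs limit 60 → not met
7. driver qualification files present → met
8. hazmat security assessment 26 days ago vs limit 45 → met
Not met: 1, 2, 4, 5, 6

1, 2, 4, 5, 6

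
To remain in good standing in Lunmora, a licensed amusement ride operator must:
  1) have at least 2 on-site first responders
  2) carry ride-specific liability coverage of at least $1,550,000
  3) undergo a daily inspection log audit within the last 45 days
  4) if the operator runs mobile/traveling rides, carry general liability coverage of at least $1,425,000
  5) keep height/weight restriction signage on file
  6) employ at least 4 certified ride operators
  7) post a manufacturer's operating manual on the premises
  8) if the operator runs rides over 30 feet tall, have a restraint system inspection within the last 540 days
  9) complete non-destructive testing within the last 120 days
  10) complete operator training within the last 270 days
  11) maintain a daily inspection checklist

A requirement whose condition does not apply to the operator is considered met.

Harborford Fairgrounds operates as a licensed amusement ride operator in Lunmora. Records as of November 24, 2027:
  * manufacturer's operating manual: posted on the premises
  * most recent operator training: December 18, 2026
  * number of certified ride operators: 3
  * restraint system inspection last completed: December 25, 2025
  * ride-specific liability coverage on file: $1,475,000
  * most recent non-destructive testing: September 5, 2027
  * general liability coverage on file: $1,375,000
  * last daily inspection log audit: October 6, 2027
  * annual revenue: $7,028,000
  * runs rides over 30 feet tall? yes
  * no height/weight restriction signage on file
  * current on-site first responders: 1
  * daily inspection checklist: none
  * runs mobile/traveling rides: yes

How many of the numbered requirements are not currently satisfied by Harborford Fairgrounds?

9

1. on-site first responders 1 < 2 → not met
2. ride-specific liability coverage $1,475,000 < $1,550,000 → not met
3. daily inspection log audit 49 days ago vs limit 45 → not met
4. condition 'runs mobile/traveling rides' holds; general liability coverage $1,375,000 < $1,425,000 → not met
5. height/weight restriction signage absent → not met
6. certified ride operators 3 < 4 → not met
7. manufacturer's operating manual present → met
8. condition 'runs rides over 30 feet tall' holds; restraint system inspection 699 days ago vs limit 540 → not met
9. non-destructive testing 80 days ago vs limit 120 → met
10. operator training 341 days ago vs limit 270 → not met
11. daily inspection checklist absent → not met
Not met: 9 of 11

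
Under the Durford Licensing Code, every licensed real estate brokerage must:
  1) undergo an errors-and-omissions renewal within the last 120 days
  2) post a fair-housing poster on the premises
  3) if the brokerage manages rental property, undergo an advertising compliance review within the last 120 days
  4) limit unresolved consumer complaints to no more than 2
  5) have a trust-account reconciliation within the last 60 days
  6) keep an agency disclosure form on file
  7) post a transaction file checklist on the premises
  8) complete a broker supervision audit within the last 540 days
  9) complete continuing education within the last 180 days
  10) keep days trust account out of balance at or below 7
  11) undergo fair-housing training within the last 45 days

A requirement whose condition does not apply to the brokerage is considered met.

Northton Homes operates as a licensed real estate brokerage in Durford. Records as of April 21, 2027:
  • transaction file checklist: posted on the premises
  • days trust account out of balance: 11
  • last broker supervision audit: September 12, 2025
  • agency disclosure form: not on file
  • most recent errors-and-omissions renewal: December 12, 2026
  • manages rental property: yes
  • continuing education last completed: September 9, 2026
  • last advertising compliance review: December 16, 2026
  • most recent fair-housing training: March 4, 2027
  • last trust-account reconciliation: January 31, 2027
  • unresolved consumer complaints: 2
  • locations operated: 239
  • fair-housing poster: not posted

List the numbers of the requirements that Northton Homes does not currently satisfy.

1, 2, 3, 5, 6, 8, 9, 10, 11

1. errors-and-omissions renewal 130 days ago vs limit 120 → not met
2. fair-housing poster absent → not met
3. condition 'manages rental property' holds; advertising compliance review 126 days ago vs limit 120 → not met
4. unresolved consumer complaints 2 ≤ 2 → met
5. trust-account reconciliation 80 days ago vs limit 60 → not met
6. agency disclosure form absent → not met
7. transaction file checklist present → met
8. broker supervision audit 586 days ago vs limit 540 → not met
9. continuing education 224 days ago vs limit 180 → not met
10. days trust account out of balance 11 > 7 → not met
11. fair-housing training 48 days ago vs limit 45 → not met
Not met: 1, 2, 3, 5, 6, 8, 9, 10, 11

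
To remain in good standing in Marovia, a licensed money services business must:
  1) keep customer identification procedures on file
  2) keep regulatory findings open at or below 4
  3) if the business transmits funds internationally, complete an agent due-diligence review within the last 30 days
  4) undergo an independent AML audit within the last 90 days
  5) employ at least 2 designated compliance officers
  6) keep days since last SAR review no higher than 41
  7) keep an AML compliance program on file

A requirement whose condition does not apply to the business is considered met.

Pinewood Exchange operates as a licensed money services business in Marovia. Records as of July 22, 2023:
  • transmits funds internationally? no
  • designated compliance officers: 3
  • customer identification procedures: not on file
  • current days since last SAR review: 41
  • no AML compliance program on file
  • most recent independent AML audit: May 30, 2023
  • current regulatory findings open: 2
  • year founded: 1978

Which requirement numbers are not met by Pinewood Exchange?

1, 7

1. customer identification procedures absent → not met
2. regulatory findings open 2 ≤ 4 → met
3. condition 'transmits funds internationally' does not hold → requirement n/a → met
4. independent AML audit 53 days ago vs limit 90 → met
5. designated compliance officers 3 ≥ 2 → met
6. days since last SAR review 41 ≤ 41 → met
7. AML compliance program absent → not met
Not met: 1, 7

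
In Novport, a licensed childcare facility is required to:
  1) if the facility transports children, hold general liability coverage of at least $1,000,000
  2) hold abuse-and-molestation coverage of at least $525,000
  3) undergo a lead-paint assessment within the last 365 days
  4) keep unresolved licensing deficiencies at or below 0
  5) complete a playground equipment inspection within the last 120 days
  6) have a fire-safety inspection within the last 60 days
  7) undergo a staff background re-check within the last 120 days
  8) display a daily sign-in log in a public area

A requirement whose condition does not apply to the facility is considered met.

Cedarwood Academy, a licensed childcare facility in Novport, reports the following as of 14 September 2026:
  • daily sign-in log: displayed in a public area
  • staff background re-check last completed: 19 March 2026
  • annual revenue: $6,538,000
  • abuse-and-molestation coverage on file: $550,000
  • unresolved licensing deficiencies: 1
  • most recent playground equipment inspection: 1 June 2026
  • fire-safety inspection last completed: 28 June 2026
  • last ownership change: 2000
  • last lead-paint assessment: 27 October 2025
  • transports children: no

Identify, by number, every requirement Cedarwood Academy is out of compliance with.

1. condition 'transports children' does not hold → requirement n/a → met
2. abuse-and-molestation coverage $550,000 ≥ $525,000 → met
3. lead-paint assessment 322 days ago vs limit 365 → met
4. unresolved licensing deficiencies 1 > 0 → not met
5. playground equipment inspection 105 days ago vs limit 120 → met
6. fire-safety inspection 78 days ago vs limit 60 → not met
7. staff background re-check 179 days ago vs limit 120 → not met
8. daily sign-in log present → met
Not met: 4, 6, 7

4, 6, 7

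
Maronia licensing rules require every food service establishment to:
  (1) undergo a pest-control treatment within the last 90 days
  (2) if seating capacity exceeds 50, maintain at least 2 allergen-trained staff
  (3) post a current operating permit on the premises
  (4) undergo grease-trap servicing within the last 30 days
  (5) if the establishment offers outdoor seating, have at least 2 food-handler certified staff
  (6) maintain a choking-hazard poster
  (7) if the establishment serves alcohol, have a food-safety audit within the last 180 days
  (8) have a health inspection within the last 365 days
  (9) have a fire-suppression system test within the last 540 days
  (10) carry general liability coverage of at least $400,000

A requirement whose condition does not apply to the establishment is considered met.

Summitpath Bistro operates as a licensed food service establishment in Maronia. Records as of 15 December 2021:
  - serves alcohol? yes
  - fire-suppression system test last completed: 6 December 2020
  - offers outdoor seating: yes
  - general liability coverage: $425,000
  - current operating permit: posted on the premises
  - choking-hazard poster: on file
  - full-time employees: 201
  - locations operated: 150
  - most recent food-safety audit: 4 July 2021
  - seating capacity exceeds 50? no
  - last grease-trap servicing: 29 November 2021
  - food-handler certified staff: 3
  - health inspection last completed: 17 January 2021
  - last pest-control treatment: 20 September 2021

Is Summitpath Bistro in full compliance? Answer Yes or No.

Yes

1. pest-control treatment 86 days ago vs limit 90 → met
2. condition 'seating capacity exceeds 50' does not hold → requirement n/a → met
3. current operating permit present → met
4. grease-trap servicing 16 days ago vs limit 30 → met
5. condition 'offers outdoor seating' holds; food-handler certified staff 3 ≥ 2 → met
6. choking-hazard poster present → met
7. condition 'serves alcohol' holds; food-safety audit 164 days ago vs limit 180 → met
8. health inspection 332 days ago vs limit 365 → met
9. fire-suppression system test 374 days ago vs limit 540 → met
10. general liability coverage $425,000 ≥ $400,000 → met
All met.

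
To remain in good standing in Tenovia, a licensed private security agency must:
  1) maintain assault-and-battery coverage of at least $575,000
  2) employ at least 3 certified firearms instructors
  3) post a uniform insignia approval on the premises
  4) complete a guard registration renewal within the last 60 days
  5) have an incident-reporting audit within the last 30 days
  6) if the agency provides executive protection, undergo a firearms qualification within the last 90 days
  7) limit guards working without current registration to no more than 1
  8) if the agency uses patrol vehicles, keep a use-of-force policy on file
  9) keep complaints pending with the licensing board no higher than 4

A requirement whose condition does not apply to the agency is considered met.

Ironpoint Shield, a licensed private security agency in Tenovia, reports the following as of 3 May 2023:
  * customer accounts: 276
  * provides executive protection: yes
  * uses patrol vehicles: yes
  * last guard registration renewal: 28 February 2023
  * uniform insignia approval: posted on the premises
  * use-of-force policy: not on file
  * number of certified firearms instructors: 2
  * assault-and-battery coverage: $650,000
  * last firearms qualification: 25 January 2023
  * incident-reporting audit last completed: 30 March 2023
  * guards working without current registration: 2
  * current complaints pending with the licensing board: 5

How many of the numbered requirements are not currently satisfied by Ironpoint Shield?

1. assault-and-battery coverage $650,000 ≥ $575,000 → met
2. certified firearms instructors 2 < 3 → not met
3. uniform insignia approval present → met
4. guard registration renewal 64 days ago vs limit 60 → not met
5. incident-reporting audit 34 days ago vs limit 30 → not met
6. condition 'provides executive protection' holds; firearms qualification 98 days ago vs limit 90 → not met
7. guards working without current registration 2 > 1 → not met
8. condition 'uses patrol vehicles' holds; use-of-force policy absent → not met
9. complaints pending with the licensing board 5 > 4 → not met
Not met: 7 of 9

7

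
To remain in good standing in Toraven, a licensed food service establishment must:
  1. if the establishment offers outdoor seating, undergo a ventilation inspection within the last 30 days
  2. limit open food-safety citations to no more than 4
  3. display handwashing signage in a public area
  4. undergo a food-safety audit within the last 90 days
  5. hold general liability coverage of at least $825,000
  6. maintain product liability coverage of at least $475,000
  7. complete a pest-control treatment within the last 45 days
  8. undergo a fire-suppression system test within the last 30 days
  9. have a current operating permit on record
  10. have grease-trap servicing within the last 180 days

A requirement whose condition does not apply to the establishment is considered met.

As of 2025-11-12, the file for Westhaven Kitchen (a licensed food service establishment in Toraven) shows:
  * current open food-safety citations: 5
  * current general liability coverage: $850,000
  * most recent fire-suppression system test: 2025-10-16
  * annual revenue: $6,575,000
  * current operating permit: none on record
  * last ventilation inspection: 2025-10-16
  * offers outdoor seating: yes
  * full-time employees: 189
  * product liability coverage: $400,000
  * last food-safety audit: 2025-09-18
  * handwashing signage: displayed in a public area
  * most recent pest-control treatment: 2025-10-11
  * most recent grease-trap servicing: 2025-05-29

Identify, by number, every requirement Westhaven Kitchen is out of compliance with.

2, 6, 9

1. condition 'offers outdoor seating' holds; ventilation inspection 27 days ago vs limit 30 → met
2. open food-safety citations 5 > 4 → not met
3. handwashing signage present → met
4. food-safety audit 55 days ago vs limit 90 → met
5. general liability coverage $850,000 ≥ $825,000 → met
6. product liability coverage $400,000 < $475,000 → not met
7. pest-control treatment 32 days ago vs limit 45 → met
8. fire-suppression system test 27 days ago vs limit 30 → met
9. current operating permit absent → not met
10. grease-trap servicing 167 days ago vs limit 180 → met
Not met: 2, 6, 9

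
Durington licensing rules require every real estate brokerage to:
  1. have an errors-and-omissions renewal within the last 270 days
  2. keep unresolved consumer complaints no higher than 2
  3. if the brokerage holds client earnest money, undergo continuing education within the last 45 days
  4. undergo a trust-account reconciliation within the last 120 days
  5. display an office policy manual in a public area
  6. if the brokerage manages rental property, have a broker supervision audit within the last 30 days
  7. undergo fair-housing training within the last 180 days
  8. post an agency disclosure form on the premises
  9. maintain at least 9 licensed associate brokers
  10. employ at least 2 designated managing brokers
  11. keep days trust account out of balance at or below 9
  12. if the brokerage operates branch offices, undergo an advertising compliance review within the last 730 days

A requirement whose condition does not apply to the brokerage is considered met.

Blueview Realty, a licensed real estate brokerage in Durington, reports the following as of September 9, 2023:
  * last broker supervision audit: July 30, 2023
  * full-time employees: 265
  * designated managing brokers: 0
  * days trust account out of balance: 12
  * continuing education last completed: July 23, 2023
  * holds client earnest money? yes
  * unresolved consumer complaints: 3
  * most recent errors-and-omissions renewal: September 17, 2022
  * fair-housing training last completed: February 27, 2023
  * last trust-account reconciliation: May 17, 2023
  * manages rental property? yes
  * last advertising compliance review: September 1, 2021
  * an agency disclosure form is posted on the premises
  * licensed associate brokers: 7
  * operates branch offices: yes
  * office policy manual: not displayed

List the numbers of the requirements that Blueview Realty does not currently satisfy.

1, 2, 3, 5, 6, 7, 9, 10, 11, 12

1. errors-and-omissions renewal 357 days ago vs limit 270 → not met
2. unresolved consumer complaints 3 > 2 → not met
3. condition 'holds client earnest money' holds; continuing education 48 days ago vs limit 45 → not met
4. trust-account reconciliation 115 days ago vs limit 120 → met
5. office policy manual absent → not met
6. condition 'manages rental property' holds; broker supervision audit 41 days ago vs limit 30 → not met
7. fair-housing training 194 days ago vs limit 180 → not met
8. agency disclosure form present → met
9. licensed associate brokers 7 < 9 → not met
10. designated managing brokers 0 < 2 → not met
11. days trust account out of balance 12 > 9 → not met
12. condition 'operates branch offices' holds; advertising compliance review 738 days ago vs limit 730 → not met
Not met: 1, 2, 3, 5, 6, 7, 9, 10, 11, 12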